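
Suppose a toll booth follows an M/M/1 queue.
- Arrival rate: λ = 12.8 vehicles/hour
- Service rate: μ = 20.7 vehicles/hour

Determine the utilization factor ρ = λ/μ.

Server utilization: ρ = λ/μ
ρ = 12.8/20.7 = 0.6184
The server is busy 61.84% of the time.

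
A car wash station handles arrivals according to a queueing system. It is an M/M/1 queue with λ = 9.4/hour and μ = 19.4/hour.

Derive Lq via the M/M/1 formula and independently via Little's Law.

Method 1 (direct): Lq = λ²/(μ(μ-λ)) = 88.36/(19.4 × 10.00) = 0.4555

Method 2 (Little's Law):
W = 1/(μ-λ) = 1/10.00 = 0.10000
Wq = W - 1/μ = 0.10000 - 0.051546 = 0.048454
Lq = λWq = 9.4 × 0.048454 = 0.4555 ✔ (matches Method 1)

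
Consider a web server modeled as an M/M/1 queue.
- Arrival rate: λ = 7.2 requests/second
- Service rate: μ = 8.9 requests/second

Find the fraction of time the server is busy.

Server utilization: ρ = λ/μ
ρ = 7.2/8.9 = 0.8090
The server is busy 80.90% of the time.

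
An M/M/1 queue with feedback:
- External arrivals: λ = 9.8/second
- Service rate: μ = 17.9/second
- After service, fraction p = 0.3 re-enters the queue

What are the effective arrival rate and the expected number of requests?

Effective arrival rate: λ_eff = λ/(1-p) = 9.8/(1-0.3) = 9.8/0.70 = 14.0000
ρ = λ_eff/μ = 14.0000/17.9 = 0.78212
L = ρ/(1-ρ) = 0.78212/(1-0.78212) = 3.5897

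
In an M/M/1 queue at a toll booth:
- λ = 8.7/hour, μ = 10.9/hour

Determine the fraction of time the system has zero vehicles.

ρ = λ/μ = 8.7/10.9 = 0.7982
P(0) = 1 - ρ = 1 - 0.7982 = 0.2018
The server is idle 20.18% of the time.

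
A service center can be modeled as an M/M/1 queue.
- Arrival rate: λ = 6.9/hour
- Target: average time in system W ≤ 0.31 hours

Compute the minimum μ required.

For M/M/1: W = 1/(μ-λ)
Need W ≤ 0.31, so 1/(μ-λ) ≤ 0.31
μ - λ ≥ 1/0.31 = 3.2258
μ ≥ 6.9 + 3.2258 = 10.1258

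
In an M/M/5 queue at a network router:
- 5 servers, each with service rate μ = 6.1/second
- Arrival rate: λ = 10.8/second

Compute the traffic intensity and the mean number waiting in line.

Traffic intensity: ρ = λ/(cμ) = 10.8/(5×6.1) = 0.3541
Since ρ = 0.3541 < 1, system is stable.
Offered load a = λ/μ = cρ = 10.8/6.1 = 1.7705
P₀ = [ Σₙ₌₀^4 aⁿ/n! + a^5/(5!(1-ρ)) ]⁻¹
Σ = a^0/0! + a^1/1! + a^2/2! + a^3/3! + a^4/4! = 1.0000 + 1.7705 + 1.5673 + 0.9250 + 0.4094 = 5.6722
a^5/(5!(1-ρ)) = 17.3968/(120 × 0.6459) = 0.2245
P₀ = 1/(5.6722 + 0.2245) = 0.1696
Lq = P₀·a^5·ρ / (5!(1-ρ)²) = 0.1696 × 17.3968 × 0.3541 / (120 × 0.4172) = 0.02087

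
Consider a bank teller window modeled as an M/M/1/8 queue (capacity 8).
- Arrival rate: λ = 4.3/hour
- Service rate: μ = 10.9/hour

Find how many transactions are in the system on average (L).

ρ = λ/μ = 4.3/10.9 = 0.3945
P₀ = (1-ρ)/(1-ρ^(K+1)) = (1-0.3945)/(1-0.3945^9) = 0.6055/0.9998 = 0.6056
P_K = P₀×ρ^K = 0.60564 × 0.3945^8 = 0.60564 × 0.00058665 = 0.0003553
L = ρ[1 - (K+1)ρ^K + Kρ^(K+1)] / [(1-ρ)(1-ρ^(K+1))]
L = 0.3945 × (1 - 9×0.0005866 + 8×0.0002314) / ((1 - 0.3945) × (1 - 0.0002314)) = 0.6494 transactions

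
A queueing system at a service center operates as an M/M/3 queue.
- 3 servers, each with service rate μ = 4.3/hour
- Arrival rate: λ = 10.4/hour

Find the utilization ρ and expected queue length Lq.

Traffic intensity: ρ = λ/(cμ) = 10.4/(3×4.3) = 0.8062
Since ρ = 0.8062 < 1, system is stable.
Offered load a = λ/μ = cρ = 10.4/4.3 = 2.4186
P₀ = [ Σₙ₌₀^2 aⁿ/n! + a^3/(3!(1-ρ)) ]⁻¹
Σ = a^0/0! + a^1/1! + a^2/2! = 1.0000 + 2.4186 + 2.9248 = 6.3434
a^3/(3!(1-ρ)) = 14.1480/(6 × 0.193798) = 12.1673
P₀ = 1/(6.3434 + 12.1673) = 0.05402
Lq = P₀·a^3·ρ / (3!(1-ρ)²) = 0.054023 × 14.1480 × 0.80620 / (6 × 0.037558) = 2.7344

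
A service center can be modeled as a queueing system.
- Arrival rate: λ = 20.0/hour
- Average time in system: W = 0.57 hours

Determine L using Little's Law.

Little's Law: L = λW
L = 20.0 × 0.57 = 11.4000 customers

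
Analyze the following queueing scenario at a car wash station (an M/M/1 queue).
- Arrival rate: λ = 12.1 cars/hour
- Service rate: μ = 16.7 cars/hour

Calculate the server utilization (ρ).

Server utilization: ρ = λ/μ
ρ = 12.1/16.7 = 0.7246
The server is busy 72.46% of the time.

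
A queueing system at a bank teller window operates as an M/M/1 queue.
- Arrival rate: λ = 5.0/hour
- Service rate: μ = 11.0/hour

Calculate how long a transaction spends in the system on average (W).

First, compute utilization: ρ = λ/μ = 5.0/11.0 = 0.4545
For M/M/1: W = 1/(μ-λ)
W = 1/(11.0-5.0) = 1/6.00
W = 0.1667 hours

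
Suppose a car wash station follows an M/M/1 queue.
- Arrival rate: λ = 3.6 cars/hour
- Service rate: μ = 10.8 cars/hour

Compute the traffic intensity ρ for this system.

Server utilization: ρ = λ/μ
ρ = 3.6/10.8 = 0.3333
The server is busy 33.33% of the time.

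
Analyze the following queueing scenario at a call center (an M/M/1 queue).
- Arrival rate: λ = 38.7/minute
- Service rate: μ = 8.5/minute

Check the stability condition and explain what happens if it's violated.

Stability requires ρ = λ/(cμ) < 1
ρ = 38.7/(1 × 8.5) = 38.7/8.50 = 4.5529
Since 4.5529 ≥ 1, the system is UNSTABLE.
Queue grows without bound. Need μ > λ = 38.7.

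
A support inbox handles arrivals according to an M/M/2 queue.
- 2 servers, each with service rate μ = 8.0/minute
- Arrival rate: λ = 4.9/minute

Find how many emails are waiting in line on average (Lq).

Traffic intensity: ρ = λ/(cμ) = 4.9/(2×8.0) = 0.3063
Since ρ = 0.3063 < 1, system is stable.
Offered load a = λ/μ = cρ = 4.9/8.0 = 0.6125
P₀ = [ Σₙ₌₀^1 aⁿ/n! + a^2/(2!(1-ρ)) ]⁻¹
Σ = a^0/0! + a^1/1! = 1.0000 + 0.6125 = 1.6125
a^2/(2!(1-ρ)) = 0.3752/(2 × 0.6937) = 0.2704
P₀ = 1/(1.6125 + 0.2704) = 0.5311
Lq = P₀·a^2·ρ / (2!(1-ρ)²) = 0.53110 × 0.37516 × 0.30625 / (2 × 0.48129) = 0.06339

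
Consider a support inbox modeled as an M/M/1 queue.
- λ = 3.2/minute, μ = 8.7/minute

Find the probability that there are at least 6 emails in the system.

ρ = λ/μ = 3.2/8.7 = 0.3678
P(N ≥ n) = ρⁿ
P(N ≥ 6) = 0.3678^6
P(N ≥ 6) = 0.002476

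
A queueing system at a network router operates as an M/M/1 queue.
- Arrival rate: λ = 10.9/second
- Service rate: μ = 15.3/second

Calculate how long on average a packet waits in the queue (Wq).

First, compute utilization: ρ = λ/μ = 10.9/15.3 = 0.7124
For M/M/1: Wq = λ/(μ(μ-λ))
Wq = 10.9/(15.3 × (15.3-10.9))
Wq = 10.9/(15.3 × 4.40)
Wq = 0.1619 seconds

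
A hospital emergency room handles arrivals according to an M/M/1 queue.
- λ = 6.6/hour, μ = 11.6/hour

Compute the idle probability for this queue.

ρ = λ/μ = 6.6/11.6 = 0.5690
P(0) = 1 - ρ = 1 - 0.5690 = 0.4310
The server is idle 43.10% of the time.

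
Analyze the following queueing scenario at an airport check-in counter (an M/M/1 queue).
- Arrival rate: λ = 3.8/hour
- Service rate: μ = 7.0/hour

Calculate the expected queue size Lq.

ρ = λ/μ = 3.8/7.0 = 0.5429
For M/M/1: Lq = λ²/(μ(μ-λ))
Lq = 14.44/(7.0 × 3.20)
Lq = 0.6446 passengers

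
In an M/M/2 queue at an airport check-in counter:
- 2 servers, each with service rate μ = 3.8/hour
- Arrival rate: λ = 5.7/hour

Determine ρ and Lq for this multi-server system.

Traffic intensity: ρ = λ/(cμ) = 5.7/(2×3.8) = 0.7500
Since ρ = 0.7500 < 1, system is stable.
Offered load a = λ/μ = cρ = 5.7/3.8 = 1.5000
P₀ = [ Σₙ₌₀^1 aⁿ/n! + a^2/(2!(1-ρ)) ]⁻¹
Σ = a^0/0! + a^1/1! = 1.0000 + 1.5000 = 2.5000
a^2/(2!(1-ρ)) = 2.2500/(2 × 0.2500) = 4.5000
P₀ = 1/(2.5000 + 4.5000) = 0.1429
Lq = P₀·a^2·ρ / (2!(1-ρ)²) = 0.14286 × 2.2500 × 0.75000 / (2 × 0.062500) = 1.9286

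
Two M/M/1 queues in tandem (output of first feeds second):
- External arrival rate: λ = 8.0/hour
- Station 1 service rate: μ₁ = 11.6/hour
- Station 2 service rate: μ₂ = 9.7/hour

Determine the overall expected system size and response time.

By Jackson's theorem, each station behaves as independent M/M/1.
Station 1: ρ₁ = 8.0/11.6 = 0.6897, L₁ = ρ₁/(1-ρ₁) = λ/(μ₁-λ) = 8.0/3.60 = 2.2222
Station 2: ρ₂ = 8.0/9.7 = 0.8247, L₂ = ρ₂/(1-ρ₂) = λ/(μ₂-λ) = 8.0/1.70 = 4.7059
Total: L = L₁ + L₂ = 2.2222 + 4.7059 = 6.9281
W = L/λ = 6.9281/8.0 = 0.8660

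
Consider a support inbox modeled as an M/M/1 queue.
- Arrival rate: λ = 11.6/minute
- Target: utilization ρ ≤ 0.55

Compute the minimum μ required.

ρ = λ/μ, so μ = λ/ρ
μ ≥ 11.6/0.55 = 21.0909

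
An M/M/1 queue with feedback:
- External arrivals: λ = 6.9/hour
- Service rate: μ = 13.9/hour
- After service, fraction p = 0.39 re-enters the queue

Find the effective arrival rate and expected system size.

Effective arrival rate: λ_eff = λ/(1-p) = 6.9/(1-0.39) = 6.9/0.61 = 11.311475
ρ = λ_eff/μ = 11.311475/13.9 = 0.8137752
L = ρ/(1-ρ) = 0.8137752/(1-0.8137752) = 4.3699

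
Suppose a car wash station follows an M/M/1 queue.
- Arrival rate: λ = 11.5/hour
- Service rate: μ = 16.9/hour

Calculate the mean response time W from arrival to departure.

First, compute utilization: ρ = λ/μ = 11.5/16.9 = 0.6805
For M/M/1: W = 1/(μ-λ)
W = 1/(16.9-11.5) = 1/5.40
W = 0.1852 hours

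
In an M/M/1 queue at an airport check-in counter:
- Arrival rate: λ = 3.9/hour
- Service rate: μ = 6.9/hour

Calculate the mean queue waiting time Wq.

First, compute utilization: ρ = λ/μ = 3.9/6.9 = 0.5652
For M/M/1: Wq = λ/(μ(μ-λ))
Wq = 3.9/(6.9 × (6.9-3.9))
Wq = 3.9/(6.9 × 3.00)
Wq = 0.1884 hours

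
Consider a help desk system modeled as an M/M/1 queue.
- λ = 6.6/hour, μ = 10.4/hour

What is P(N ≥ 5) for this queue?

ρ = λ/μ = 6.6/10.4 = 0.6346
P(N ≥ n) = ρⁿ
P(N ≥ 5) = 0.6346^5
P(N ≥ 5) = 0.1029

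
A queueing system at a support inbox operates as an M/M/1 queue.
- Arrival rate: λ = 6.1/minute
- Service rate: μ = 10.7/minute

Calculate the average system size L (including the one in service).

ρ = λ/μ = 6.1/10.7 = 0.5701
For M/M/1: L = λ/(μ-λ)
L = 6.1/(10.7-6.1) = 6.1/4.60
L = 1.3261 emails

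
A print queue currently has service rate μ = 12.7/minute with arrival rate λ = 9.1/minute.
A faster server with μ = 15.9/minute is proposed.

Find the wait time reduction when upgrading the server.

System 1: ρ₁ = 9.1/12.7 = 0.7165, W₁ = 1/(12.7-9.1) = 0.27778
System 2: ρ₂ = 9.1/15.9 = 0.5723, W₂ = 1/(15.9-9.1) = 0.14706
Improvement: (W₁-W₂)/W₁ = (0.27778-0.14706)/0.27778 = 47.06%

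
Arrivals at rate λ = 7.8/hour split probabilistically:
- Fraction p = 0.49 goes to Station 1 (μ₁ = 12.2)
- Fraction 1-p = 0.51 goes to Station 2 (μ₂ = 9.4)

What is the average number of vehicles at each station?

Effective rates: λ₁ = 7.8×0.49 = 3.822, λ₂ = 7.8×0.51 = 3.978
Station 1: ρ₁ = 3.822/12.2 = 0.3133, L₁ = ρ₁/(1-ρ₁) = 0.3133/(1-0.3133) = 0.4562
Station 2: ρ₂ = 3.978/9.4 = 0.4232, L₂ = ρ₂/(1-ρ₂) = 0.4232/(1-0.4232) = 0.7337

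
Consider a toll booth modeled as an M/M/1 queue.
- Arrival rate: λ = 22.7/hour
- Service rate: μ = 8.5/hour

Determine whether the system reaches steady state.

Stability requires ρ = λ/(cμ) < 1
ρ = 22.7/(1 × 8.5) = 22.7/8.50 = 2.6706
Since 2.6706 ≥ 1, the system is UNSTABLE.
Queue grows without bound. Need μ > λ = 22.7.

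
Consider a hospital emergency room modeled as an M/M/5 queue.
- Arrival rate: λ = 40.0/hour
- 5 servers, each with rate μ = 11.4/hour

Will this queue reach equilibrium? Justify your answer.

Stability requires ρ = λ/(cμ) < 1
ρ = 40.0/(5 × 11.4) = 40.0/57.00 = 0.7018
Since 0.7018 < 1, the system is STABLE.
The servers are busy 70.18% of the time.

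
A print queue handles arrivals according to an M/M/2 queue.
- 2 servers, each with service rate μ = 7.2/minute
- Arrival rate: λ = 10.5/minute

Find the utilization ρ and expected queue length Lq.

Traffic intensity: ρ = λ/(cμ) = 10.5/(2×7.2) = 0.7292
Since ρ = 0.7292 < 1, system is stable.
Offered load a = λ/μ = cρ = 10.5/7.2 = 1.4583
P₀ = [ Σₙ₌₀^1 aⁿ/n! + a^2/(2!(1-ρ)) ]⁻¹
Σ = a^0/0! + a^1/1! = 1.0000 + 1.4583 = 2.4583
a^2/(2!(1-ρ)) = 2.1267/(2 × 0.27083) = 3.9263
P₀ = 1/(2.4583 + 3.9263) = 0.1566
Lq = P₀·a^2·ρ / (2!(1-ρ)²) = 0.15663 × 2.1267 × 0.72917 / (2 × 0.073351) = 1.6557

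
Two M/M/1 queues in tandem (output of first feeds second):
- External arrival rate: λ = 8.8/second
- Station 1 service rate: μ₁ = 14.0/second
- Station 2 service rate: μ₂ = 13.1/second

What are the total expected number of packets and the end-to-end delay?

By Jackson's theorem, each station behaves as independent M/M/1.
Station 1: ρ₁ = 8.8/14.0 = 0.6286, L₁ = ρ₁/(1-ρ₁) = λ/(μ₁-λ) = 8.8/5.20 = 1.6923
Station 2: ρ₂ = 8.8/13.1 = 0.6718, L₂ = ρ₂/(1-ρ₂) = λ/(μ₂-λ) = 8.8/4.30 = 2.0465
Total: L = L₁ + L₂ = 1.6923 + 2.0465 = 3.7388
W = L/λ = 3.7388/8.8 = 0.4249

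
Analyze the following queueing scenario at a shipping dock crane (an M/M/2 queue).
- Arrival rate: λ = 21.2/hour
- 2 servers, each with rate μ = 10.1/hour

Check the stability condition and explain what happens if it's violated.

Stability requires ρ = λ/(cμ) < 1
ρ = 21.2/(2 × 10.1) = 21.2/20.20 = 1.0495
Since 1.0495 ≥ 1, the system is UNSTABLE.
Need c > λ/μ = 21.2/10.1 = 2.10.
Minimum servers needed: c = 3.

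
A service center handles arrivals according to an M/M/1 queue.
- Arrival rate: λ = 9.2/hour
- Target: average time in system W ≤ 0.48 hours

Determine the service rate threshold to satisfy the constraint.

For M/M/1: W = 1/(μ-λ)
Need W ≤ 0.48, so 1/(μ-λ) ≤ 0.48
μ - λ ≥ 1/0.48 = 2.0833
μ ≥ 9.2 + 2.0833 = 11.2833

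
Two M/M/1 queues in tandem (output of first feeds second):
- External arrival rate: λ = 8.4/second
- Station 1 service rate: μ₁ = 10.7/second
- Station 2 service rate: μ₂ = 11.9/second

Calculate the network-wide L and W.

By Jackson's theorem, each station behaves as independent M/M/1.
Station 1: ρ₁ = 8.4/10.7 = 0.7850, L₁ = ρ₁/(1-ρ₁) = λ/(μ₁-λ) = 8.4/2.30 = 3.6522
Station 2: ρ₂ = 8.4/11.9 = 0.7059, L₂ = ρ₂/(1-ρ₂) = λ/(μ₂-λ) = 8.4/3.50 = 2.4000
Total: L = L₁ + L₂ = 3.6522 + 2.4000 = 6.0522
W = L/λ = 6.0522/8.4 = 0.7205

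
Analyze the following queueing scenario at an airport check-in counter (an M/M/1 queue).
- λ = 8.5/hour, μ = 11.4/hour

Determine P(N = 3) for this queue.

ρ = λ/μ = 8.5/11.4 = 0.7456
P(n) = (1-ρ)ρⁿ
P(3) = (1-0.7456) × 0.7456^3
P(3) = 0.2544 × 0.4145
P(3) = 0.1054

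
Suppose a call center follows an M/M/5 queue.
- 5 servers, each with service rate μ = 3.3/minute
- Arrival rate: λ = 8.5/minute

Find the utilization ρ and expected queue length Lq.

Traffic intensity: ρ = λ/(cμ) = 8.5/(5×3.3) = 0.5152
Since ρ = 0.5152 < 1, system is stable.
Offered load a = λ/μ = cρ = 8.5/3.3 = 2.5758
P₀ = [ Σₙ₌₀^4 aⁿ/n! + a^5/(5!(1-ρ)) ]⁻¹
Σ = a^0/0! + a^1/1! + a^2/2! + a^3/3! + a^4/4! = 1.00000 + 2.57576 + 3.31726 + 2.84816 + 1.83404 = 11.5752
a^5/(5!(1-ρ)) = 113.3770/(120 × 0.48485) = 1.9487
P₀ = 1/(11.5752 + 1.9487) = 0.07394
Lq = P₀·a^5·ρ / (5!(1-ρ)²) = 0.07394 × 113.3770 × 0.5152 / (120 × 0.2351) = 0.1531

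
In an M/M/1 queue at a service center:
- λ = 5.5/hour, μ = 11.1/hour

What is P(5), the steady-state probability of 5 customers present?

ρ = λ/μ = 5.5/11.1 = 0.4955
P(n) = (1-ρ)ρⁿ
P(5) = (1-0.4955) × 0.4955^5
P(5) = 0.5045 × 0.02987
P(5) = 0.01507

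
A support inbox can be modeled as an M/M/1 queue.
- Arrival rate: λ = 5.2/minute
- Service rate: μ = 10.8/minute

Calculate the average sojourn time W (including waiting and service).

First, compute utilization: ρ = λ/μ = 5.2/10.8 = 0.4815
For M/M/1: W = 1/(μ-λ)
W = 1/(10.8-5.2) = 1/5.60
W = 0.1786 minutes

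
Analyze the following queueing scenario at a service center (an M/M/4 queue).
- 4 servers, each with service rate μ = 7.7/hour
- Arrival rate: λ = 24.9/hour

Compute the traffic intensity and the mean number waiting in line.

Traffic intensity: ρ = λ/(cμ) = 24.9/(4×7.7) = 0.8084
Since ρ = 0.8084 < 1, system is stable.
Offered load a = λ/μ = cρ = 24.9/7.7 = 3.2338
P₀ = [ Σₙ₌₀^3 aⁿ/n! + a^4/(4!(1-ρ)) ]⁻¹
Σ = a^0/0! + a^1/1! + a^2/2! + a^3/3! = 1.0000 + 3.2338 + 5.2286 + 5.6360 = 15.0984
a^4/(4!(1-ρ)) = 109.3540/(24 × 0.1915584) = 23.7860
P₀ = 1/(15.0984 + 23.7860) = 0.02572
Lq = P₀·a^4·ρ / (4!(1-ρ)²) = 0.025717 × 109.3540 × 0.80844 / (24 × 0.036695) = 2.5816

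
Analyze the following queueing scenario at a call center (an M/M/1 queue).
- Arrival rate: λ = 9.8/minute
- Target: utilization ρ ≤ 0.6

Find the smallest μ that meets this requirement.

ρ = λ/μ, so μ = λ/ρ
μ ≥ 9.8/0.6 = 16.3333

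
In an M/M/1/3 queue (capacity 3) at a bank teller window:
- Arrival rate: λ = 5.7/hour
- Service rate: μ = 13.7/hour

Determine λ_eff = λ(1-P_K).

ρ = λ/μ = 5.7/13.7 = 0.41606
P₀ = (1-ρ)/(1-ρ^(K+1)) = (1-0.41606)/(1-0.41606^4) = 0.5839/0.9700 = 0.6020
P_K = P₀×ρ^K = 0.6020 × 0.41606^3 = 0.6020 × 0.07202 = 0.04336
λ_eff = λ(1-P_K) = 5.7 × (1 - 0.043356) = 5.7 × 0.956644 = 5.4529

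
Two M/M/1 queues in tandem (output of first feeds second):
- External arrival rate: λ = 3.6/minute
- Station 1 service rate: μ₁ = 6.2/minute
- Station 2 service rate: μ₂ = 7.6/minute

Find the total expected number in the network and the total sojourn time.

By Jackson's theorem, each station behaves as independent M/M/1.
Station 1: ρ₁ = 3.6/6.2 = 0.5806, L₁ = ρ₁/(1-ρ₁) = λ/(μ₁-λ) = 3.6/2.60 = 1.3846
Station 2: ρ₂ = 3.6/7.6 = 0.4737, L₂ = ρ₂/(1-ρ₂) = λ/(μ₂-λ) = 3.6/4.00 = 0.9000
Total: L = L₁ + L₂ = 1.3846 + 0.9000 = 2.2846
W = L/λ = 2.2846/3.6 = 0.6346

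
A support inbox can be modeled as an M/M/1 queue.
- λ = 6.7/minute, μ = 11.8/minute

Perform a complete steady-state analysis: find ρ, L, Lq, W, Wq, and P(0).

Step 1: ρ = λ/μ = 6.7/11.8 = 0.5678
Step 2: L = λ/(μ-λ) = 6.7/5.10 = 1.3137
Step 3: Lq = λ²/(μ(μ-λ)) = 44.89/(11.8×5.10) = 0.7459
Step 4: W = 1/(μ-λ) = 1/5.10 = 0.19608
Step 5: Wq = λ/(μ(μ-λ)) = 6.7/(11.8×5.10) = 0.1113
Step 6: P(0) = 1-ρ = 0.4322
Verify: L = λW = 6.7×0.19608 = 1.3137 ✔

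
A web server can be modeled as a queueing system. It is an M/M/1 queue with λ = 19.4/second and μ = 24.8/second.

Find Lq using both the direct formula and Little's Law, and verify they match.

Method 1 (direct): Lq = λ²/(μ(μ-λ)) = 376.36/(24.8 × 5.40) = 2.8103

Method 2 (Little's Law):
W = 1/(μ-λ) = 1/5.40 = 0.185185
Wq = W - 1/μ = 0.185185 - 0.0403226 = 0.14486
Lq = λWq = 19.4 × 0.14486 = 2.8103 ✔ (matches Method 1)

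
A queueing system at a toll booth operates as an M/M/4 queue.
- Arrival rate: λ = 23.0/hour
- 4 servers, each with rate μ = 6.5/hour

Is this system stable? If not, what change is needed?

Stability requires ρ = λ/(cμ) < 1
ρ = 23.0/(4 × 6.5) = 23.0/26.00 = 0.8846
Since 0.8846 < 1, the system is STABLE.
The servers are busy 88.46% of the time.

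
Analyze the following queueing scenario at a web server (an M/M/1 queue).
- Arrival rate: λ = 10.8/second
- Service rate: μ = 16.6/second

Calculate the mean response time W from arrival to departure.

First, compute utilization: ρ = λ/μ = 10.8/16.6 = 0.6506
For M/M/1: W = 1/(μ-λ)
W = 1/(16.6-10.8) = 1/5.80
W = 0.1724 seconds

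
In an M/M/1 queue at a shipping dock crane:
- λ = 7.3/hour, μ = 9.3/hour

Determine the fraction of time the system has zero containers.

ρ = λ/μ = 7.3/9.3 = 0.7849
P(0) = 1 - ρ = 1 - 0.7849 = 0.2151
The server is idle 21.51% of the time.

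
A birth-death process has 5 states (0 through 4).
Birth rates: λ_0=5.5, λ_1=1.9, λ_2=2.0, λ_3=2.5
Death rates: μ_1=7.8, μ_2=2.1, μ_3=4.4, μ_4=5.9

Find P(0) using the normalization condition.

Ratios P(n)/P(0) = (λ₀···λₙ₋₁)/(μ₁···μₙ):
P(1)/P(0) = (5.5)/(7.8) = 0.7051
P(2)/P(0) = (5.5×1.9)/(7.8×2.1) = 0.6380
P(3)/P(0) = (5.5×1.9×2.0)/(7.8×2.1×4.4) = 0.2900
P(4)/P(0) = (5.5×1.9×2.0×2.5)/(7.8×2.1×4.4×5.9) = 0.1229

Normalization: ∑ P(n) = 1
P(0) × (1.0000 + 0.7051 + 0.6380 + 0.2900 + 0.1229) = 1
P(0) × 2.7560 = 1
P(0) = 1/2.7560 = 0.3628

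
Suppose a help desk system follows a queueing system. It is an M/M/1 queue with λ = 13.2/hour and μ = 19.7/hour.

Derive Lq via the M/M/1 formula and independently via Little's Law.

Method 1 (direct): Lq = λ²/(μ(μ-λ)) = 174.24/(19.7 × 6.50) = 1.3607

Method 2 (Little's Law):
W = 1/(μ-λ) = 1/6.50 = 0.153846
Wq = W - 1/μ = 0.153846 - 0.0507614 = 0.10308
Lq = λWq = 13.2 × 0.10308 = 1.3607 ✔ (matches Method 1)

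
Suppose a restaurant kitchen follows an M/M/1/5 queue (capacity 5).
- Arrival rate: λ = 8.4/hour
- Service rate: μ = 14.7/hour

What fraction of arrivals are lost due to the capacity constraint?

ρ = λ/μ = 8.4/14.7 = 0.57143
P₀ = (1-ρ)/(1-ρ^(K+1)) = (1-0.57143)/(1-0.57143^6) = 0.42857/0.96518 = 0.4440
P_K = P₀×ρ^K = 0.4440 × 0.57143^5 = 0.4440 × 0.06093 = 0.02705
Blocking probability = 2.71%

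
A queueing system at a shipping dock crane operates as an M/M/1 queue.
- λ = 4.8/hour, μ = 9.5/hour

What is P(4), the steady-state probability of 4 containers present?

ρ = λ/μ = 4.8/9.5 = 0.50526
P(n) = (1-ρ)ρⁿ
P(4) = (1-0.50526) × 0.50526^4
P(4) = 0.4947 × 0.06517
P(4) = 0.03224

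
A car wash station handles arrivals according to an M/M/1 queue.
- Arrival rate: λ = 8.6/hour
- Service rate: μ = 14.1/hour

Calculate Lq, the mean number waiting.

ρ = λ/μ = 8.6/14.1 = 0.6099
For M/M/1: Lq = λ²/(μ(μ-λ))
Lq = 73.96/(14.1 × 5.50)
Lq = 0.9537 cars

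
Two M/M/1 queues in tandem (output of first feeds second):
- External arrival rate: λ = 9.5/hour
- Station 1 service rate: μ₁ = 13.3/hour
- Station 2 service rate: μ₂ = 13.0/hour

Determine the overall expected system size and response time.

By Jackson's theorem, each station behaves as independent M/M/1.
Station 1: ρ₁ = 9.5/13.3 = 0.7143, L₁ = ρ₁/(1-ρ₁) = λ/(μ₁-λ) = 9.5/3.80 = 2.5000
Station 2: ρ₂ = 9.5/13.0 = 0.7308, L₂ = ρ₂/(1-ρ₂) = λ/(μ₂-λ) = 9.5/3.50 = 2.7143
Total: L = L₁ + L₂ = 2.5000 + 2.7143 = 5.2143
W = L/λ = 5.2143/9.5 = 0.5489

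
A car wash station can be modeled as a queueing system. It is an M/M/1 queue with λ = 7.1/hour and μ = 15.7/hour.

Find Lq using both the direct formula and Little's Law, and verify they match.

Method 1 (direct): Lq = λ²/(μ(μ-λ)) = 50.41/(15.7 × 8.60) = 0.3734

Method 2 (Little's Law):
W = 1/(μ-λ) = 1/8.60 = 0.116279
Wq = W - 1/μ = 0.116279 - 0.0636943 = 0.052585
Lq = λWq = 7.1 × 0.052585 = 0.3734 ✔ (matches Method 1)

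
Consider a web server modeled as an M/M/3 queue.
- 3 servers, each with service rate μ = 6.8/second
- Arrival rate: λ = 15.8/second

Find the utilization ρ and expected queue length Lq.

Traffic intensity: ρ = λ/(cμ) = 15.8/(3×6.8) = 0.7745
Since ρ = 0.7745 < 1, system is stable.
Offered load a = λ/μ = cρ = 15.8/6.8 = 2.3235
P₀ = [ Σₙ₌₀^2 aⁿ/n! + a^3/(3!(1-ρ)) ]⁻¹
Σ = a^0/0! + a^1/1! + a^2/2! = 1.0000 + 2.3235 + 2.6994 = 6.0229
a^3/(3!(1-ρ)) = 12.5442/(6 × 0.22549) = 9.2718
P₀ = 1/(6.0229 + 9.2718) = 0.06538
Lq = P₀·a^3·ρ / (3!(1-ρ)²) = 0.065382 × 12.5442 × 0.77451 / (6 × 0.050846) = 2.0822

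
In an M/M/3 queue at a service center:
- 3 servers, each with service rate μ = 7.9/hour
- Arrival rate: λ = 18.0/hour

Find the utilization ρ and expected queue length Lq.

Traffic intensity: ρ = λ/(cμ) = 18.0/(3×7.9) = 0.7595
Since ρ = 0.7595 < 1, system is stable.
Offered load a = λ/μ = cρ = 18.0/7.9 = 2.2785
P₀ = [ Σₙ₌₀^2 aⁿ/n! + a^3/(3!(1-ρ)) ]⁻¹
Σ = a^0/0! + a^1/1! + a^2/2! = 1.0000 + 2.2785 + 2.5957 = 5.8742
a^3/(3!(1-ρ)) = 11.8287/(6 × 0.240506) = 8.1971
P₀ = 1/(5.8742 + 8.1971) = 0.07107
Lq = P₀·a^3·ρ / (3!(1-ρ)²) = 0.071067 × 11.8287 × 0.75949 / (6 × 0.057843) = 1.8396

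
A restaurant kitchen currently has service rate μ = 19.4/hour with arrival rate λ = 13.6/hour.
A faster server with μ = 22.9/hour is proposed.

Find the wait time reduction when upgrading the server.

System 1: ρ₁ = 13.6/19.4 = 0.7010, W₁ = 1/(19.4-13.6) = 0.17241
System 2: ρ₂ = 13.6/22.9 = 0.5939, W₂ = 1/(22.9-13.6) = 0.10753
Improvement: (W₁-W₂)/W₁ = (0.17241-0.10753)/0.17241 = 37.63%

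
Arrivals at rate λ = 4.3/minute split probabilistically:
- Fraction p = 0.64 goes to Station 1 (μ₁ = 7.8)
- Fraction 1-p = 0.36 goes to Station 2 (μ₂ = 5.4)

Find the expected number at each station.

Effective rates: λ₁ = 4.3×0.64 = 2.752, λ₂ = 4.3×0.36 = 1.548
Station 1: ρ₁ = 2.752/7.8 = 0.35282, L₁ = ρ₁/(1-ρ₁) = 0.35282/(1-0.35282) = 0.5452
Station 2: ρ₂ = 1.548/5.4 = 0.2867, L₂ = ρ₂/(1-ρ₂) = 0.2867/(1-0.2867) = 0.4019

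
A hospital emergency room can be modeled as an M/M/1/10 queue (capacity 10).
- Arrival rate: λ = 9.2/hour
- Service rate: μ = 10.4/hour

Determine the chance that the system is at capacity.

ρ = λ/μ = 9.2/10.4 = 0.88462
P₀ = (1-ρ)/(1-ρ^(K+1)) = (1-0.88462)/(1-0.88462^11) = 0.11538/0.74039 = 0.1558
P_K = P₀×ρ^K = 0.1558 × 0.88462^10 = 0.1558 × 0.2935 = 0.04573
Blocking probability = 4.57%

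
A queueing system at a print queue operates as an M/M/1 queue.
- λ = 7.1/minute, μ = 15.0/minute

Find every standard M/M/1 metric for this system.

Step 1: ρ = λ/μ = 7.1/15.0 = 0.4733
Step 2: L = λ/(μ-λ) = 7.1/7.90 = 0.8987
Step 3: Lq = λ²/(μ(μ-λ)) = 50.41/(15.0×7.90) = 0.4254
Step 4: W = 1/(μ-λ) = 1/7.90 = 0.12658
Step 5: Wq = λ/(μ(μ-λ)) = 7.1/(15.0×7.90) = 0.05992
Step 6: P(0) = 1-ρ = 0.5267
Verify: L = λW = 7.1×0.12658 = 0.8987 ✔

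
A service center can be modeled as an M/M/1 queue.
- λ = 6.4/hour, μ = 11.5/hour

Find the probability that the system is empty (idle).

ρ = λ/μ = 6.4/11.5 = 0.5565
P(0) = 1 - ρ = 1 - 0.5565 = 0.4435
The server is idle 44.35% of the time.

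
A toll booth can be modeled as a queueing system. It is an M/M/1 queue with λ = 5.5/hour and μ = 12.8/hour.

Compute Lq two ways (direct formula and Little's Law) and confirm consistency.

Method 1 (direct): Lq = λ²/(μ(μ-λ)) = 30.25/(12.8 × 7.30) = 0.3237

Method 2 (Little's Law):
W = 1/(μ-λ) = 1/7.30 = 0.136986
Wq = W - 1/μ = 0.136986 - 0.0781250 = 0.05886
Lq = λWq = 5.5 × 0.05886 = 0.3237 ✔ (matches Method 1)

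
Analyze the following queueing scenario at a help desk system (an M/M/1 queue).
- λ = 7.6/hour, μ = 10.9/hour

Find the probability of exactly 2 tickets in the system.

ρ = λ/μ = 7.6/10.9 = 0.6972
P(n) = (1-ρ)ρⁿ
P(2) = (1-0.6972) × 0.6972^2
P(2) = 0.3028 × 0.4861
P(2) = 0.1472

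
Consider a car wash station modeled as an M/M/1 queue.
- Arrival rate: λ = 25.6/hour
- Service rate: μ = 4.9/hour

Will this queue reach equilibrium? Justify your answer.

Stability requires ρ = λ/(cμ) < 1
ρ = 25.6/(1 × 4.9) = 25.6/4.90 = 5.2245
Since 5.2245 ≥ 1, the system is UNSTABLE.
Queue grows without bound. Need μ > λ = 25.6.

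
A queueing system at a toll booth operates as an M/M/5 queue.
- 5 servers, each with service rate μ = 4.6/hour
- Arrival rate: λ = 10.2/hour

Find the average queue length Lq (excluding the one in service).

Traffic intensity: ρ = λ/(cμ) = 10.2/(5×4.6) = 0.4435
Since ρ = 0.4435 < 1, system is stable.
Offered load a = λ/μ = cρ = 10.2/4.6 = 2.2174
P₀ = [ Σₙ₌₀^4 aⁿ/n! + a^5/(5!(1-ρ)) ]⁻¹
Σ = a^0/0! + a^1/1! + a^2/2! + a^3/3! + a^4/4! = 1.0000 + 2.2174 + 2.4584 + 1.8171 + 1.0073 = 8.5002
a^5/(5!(1-ρ)) = 53.6058/(120 × 0.5565) = 0.8027
P₀ = 1/(8.5002 + 0.8027) = 0.1075
Lq = P₀·a^5·ρ / (5!(1-ρ)²) = 0.107494 × 53.6058 × 0.443478 / (120 × 0.309716) = 0.06876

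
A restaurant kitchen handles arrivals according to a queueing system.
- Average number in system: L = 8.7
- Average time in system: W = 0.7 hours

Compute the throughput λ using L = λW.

Little's Law: L = λW, so λ = L/W
λ = 8.7/0.7 = 12.4286 orders/hour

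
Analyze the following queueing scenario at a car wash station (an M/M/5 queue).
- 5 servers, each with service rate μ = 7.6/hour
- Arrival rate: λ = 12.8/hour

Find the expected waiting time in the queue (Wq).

Traffic intensity: ρ = λ/(cμ) = 12.8/(5×7.6) = 0.3368
Since ρ = 0.3368 < 1, system is stable.
Offered load a = λ/μ = cρ = 12.8/7.6 = 1.6842
P₀ = [ Σₙ₌₀^4 aⁿ/n! + a^5/(5!(1-ρ)) ]⁻¹
Σ = a^0/0! + a^1/1! + a^2/2! + a^3/3! + a^4/4! = 1.0000 + 1.6842 + 1.4183 + 0.7962 + 0.3353 = 5.2340
a^5/(5!(1-ρ)) = 13.5513/(120 × 0.6632) = 0.1703
P₀ = 1/(5.2340 + 0.1703) = 0.1850
Lq = P₀·a^5·ρ / (5!(1-ρ)²) = 0.185039 × 13.5513 × 0.336842 / (120 × 0.439778) = 0.01601
Wq = Lq/λ = 0.016005/12.8 = 0.001250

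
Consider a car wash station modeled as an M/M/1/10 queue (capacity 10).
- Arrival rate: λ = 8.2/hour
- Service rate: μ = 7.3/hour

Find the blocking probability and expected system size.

ρ = λ/μ = 8.2/7.3 = 1.123288
P₀ = (1-ρ)/(1-ρ^(K+1)) = (1-1.123288)/(1-1.123288^11) = -0.123288/-2.59255 = 0.04755
P_K = P₀×ρ^K = 0.04755 × 1.123288^10 = 0.04755 × 3.1982 = 0.1521
Blocking probability P_10 = 0.1521 (15.21%)
L = ρ[1 - (K+1)ρ^K + Kρ^(K+1)] / [(1-ρ)(1-ρ^(K+1))]
L = 1.123288 × (1 - 11×3.1982411 + 10×3.5925458) / ((1 - 1.123288) × (1 - 3.5925458)) = 6.1318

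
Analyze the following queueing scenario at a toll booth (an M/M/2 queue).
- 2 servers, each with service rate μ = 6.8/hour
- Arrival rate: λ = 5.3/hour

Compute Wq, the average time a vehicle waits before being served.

Traffic intensity: ρ = λ/(cμ) = 5.3/(2×6.8) = 0.3897
Since ρ = 0.3897 < 1, system is stable.
Offered load a = λ/μ = cρ = 5.3/6.8 = 0.7794
P₀ = [ Σₙ₌₀^1 aⁿ/n! + a^2/(2!(1-ρ)) ]⁻¹
Σ = a^0/0! + a^1/1! = 1.0000 + 0.7794 = 1.7794
a^2/(2!(1-ρ)) = 0.6075/(2 × 0.6103) = 0.4977
P₀ = 1/(1.7794 + 0.4977) = 0.4392
Lq = P₀·a^2·ρ / (2!(1-ρ)²) = 0.4392 × 0.6075 × 0.3897 / (2 × 0.3725) = 0.1396
Wq = Lq/λ = 0.13957/5.3 = 0.02633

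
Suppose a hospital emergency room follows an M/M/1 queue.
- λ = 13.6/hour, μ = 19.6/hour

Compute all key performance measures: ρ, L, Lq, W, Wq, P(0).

Step 1: ρ = λ/μ = 13.6/19.6 = 0.6939
Step 2: L = λ/(μ-λ) = 13.6/6.00 = 2.2667
Step 3: Lq = λ²/(μ(μ-λ)) = 184.96/(19.6×6.00) = 1.5728
Step 4: W = 1/(μ-λ) = 1/6.00 = 0.16667
Step 5: Wq = λ/(μ(μ-λ)) = 13.6/(19.6×6.00) = 0.1156
Step 6: P(0) = 1-ρ = 0.3061
Verify: L = λW = 13.6×0.16667 = 2.2667 ✔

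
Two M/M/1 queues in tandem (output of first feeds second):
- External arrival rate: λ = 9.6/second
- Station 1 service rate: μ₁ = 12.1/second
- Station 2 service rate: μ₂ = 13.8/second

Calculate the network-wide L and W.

By Jackson's theorem, each station behaves as independent M/M/1.
Station 1: ρ₁ = 9.6/12.1 = 0.7934, L₁ = ρ₁/(1-ρ₁) = λ/(μ₁-λ) = 9.6/2.50 = 3.8400
Station 2: ρ₂ = 9.6/13.8 = 0.6957, L₂ = ρ₂/(1-ρ₂) = λ/(μ₂-λ) = 9.6/4.20 = 2.2857
Total: L = L₁ + L₂ = 3.8400 + 2.2857 = 6.1257
W = L/λ = 6.1257/9.6 = 0.6381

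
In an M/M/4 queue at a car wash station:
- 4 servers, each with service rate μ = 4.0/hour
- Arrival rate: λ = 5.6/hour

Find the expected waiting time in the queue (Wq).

Traffic intensity: ρ = λ/(cμ) = 5.6/(4×4.0) = 0.3500
Since ρ = 0.3500 < 1, system is stable.
Offered load a = λ/μ = cρ = 5.6/4.0 = 1.4000
P₀ = [ Σₙ₌₀^3 aⁿ/n! + a^4/(4!(1-ρ)) ]⁻¹
Σ = a^0/0! + a^1/1! + a^2/2! + a^3/3! = 1.0000 + 1.4000 + 0.9800 + 0.4573 = 3.8373
a^4/(4!(1-ρ)) = 3.8416/(24 × 0.6500) = 0.2463
P₀ = 1/(3.8373 + 0.2463) = 0.2449
Lq = P₀·a^4·ρ / (4!(1-ρ)²) = 0.2449 × 3.8416 × 0.3500 / (24 × 0.4225) = 0.03247
Wq = Lq/λ = 0.03247/5.6 = 0.005798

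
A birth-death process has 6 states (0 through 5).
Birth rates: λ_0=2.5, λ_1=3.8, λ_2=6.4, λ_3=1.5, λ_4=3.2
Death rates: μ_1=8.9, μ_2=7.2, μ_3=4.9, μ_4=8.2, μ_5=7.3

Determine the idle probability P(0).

Ratios P(n)/P(0) = (λ₀···λₙ₋₁)/(μ₁···μₙ):
P(1)/P(0) = (2.5)/(8.9) = 0.28090
P(2)/P(0) = (2.5×3.8)/(8.9×7.2) = 0.14825
P(3)/P(0) = (2.5×3.8×6.4)/(8.9×7.2×4.9) = 0.19364
P(4)/P(0) = (2.5×3.8×6.4×1.5)/(8.9×7.2×4.9×8.2) = 0.035421
P(5)/P(0) = (2.5×3.8×6.4×1.5×3.2)/(8.9×7.2×4.9×8.2×7.3) = 0.015527

Normalization: ∑ P(n) = 1
P(0) × (1.0000 + 0.28090 + 0.14825 + 0.19364 + 0.035421 + 0.015527) = 1
P(0) × 1.6737 = 1
P(0) = 1/1.6737 = 0.5975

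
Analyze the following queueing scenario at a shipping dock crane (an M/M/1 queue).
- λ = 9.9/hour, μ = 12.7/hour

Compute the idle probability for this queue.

ρ = λ/μ = 9.9/12.7 = 0.7795
P(0) = 1 - ρ = 1 - 0.7795 = 0.2205
The server is idle 22.05% of the time.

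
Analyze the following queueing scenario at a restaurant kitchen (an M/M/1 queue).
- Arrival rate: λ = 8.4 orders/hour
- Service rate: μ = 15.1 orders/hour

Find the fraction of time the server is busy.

Server utilization: ρ = λ/μ
ρ = 8.4/15.1 = 0.5563
The server is busy 55.63% of the time.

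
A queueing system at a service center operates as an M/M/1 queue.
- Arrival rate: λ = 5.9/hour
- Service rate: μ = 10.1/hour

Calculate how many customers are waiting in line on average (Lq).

ρ = λ/μ = 5.9/10.1 = 0.5842
For M/M/1: Lq = λ²/(μ(μ-λ))
Lq = 34.81/(10.1 × 4.20)
Lq = 0.8206 customers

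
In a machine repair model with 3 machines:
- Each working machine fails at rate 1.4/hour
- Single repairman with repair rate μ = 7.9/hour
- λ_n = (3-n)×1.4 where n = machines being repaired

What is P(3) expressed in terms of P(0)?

P(3)/P(0) = ∏_{i=0}^{3-1} λ_i/μ_{i+1}
= (3-0)×1.4/7.9 × (3-1)×1.4/7.9 × (3-2)×1.4/7.9
= 0.03339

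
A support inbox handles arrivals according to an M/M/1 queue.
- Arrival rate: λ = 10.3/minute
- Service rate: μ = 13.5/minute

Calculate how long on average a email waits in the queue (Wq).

First, compute utilization: ρ = λ/μ = 10.3/13.5 = 0.7630
For M/M/1: Wq = λ/(μ(μ-λ))
Wq = 10.3/(13.5 × (13.5-10.3))
Wq = 10.3/(13.5 × 3.20)
Wq = 0.2384 minutes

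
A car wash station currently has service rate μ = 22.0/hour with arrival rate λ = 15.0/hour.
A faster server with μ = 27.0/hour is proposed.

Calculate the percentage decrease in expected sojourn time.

System 1: ρ₁ = 15.0/22.0 = 0.6818, W₁ = 1/(22.0-15.0) = 0.14286
System 2: ρ₂ = 15.0/27.0 = 0.5556, W₂ = 1/(27.0-15.0) = 0.083333
Improvement: (W₁-W₂)/W₁ = (0.14286-0.083333)/0.14286 = 41.67%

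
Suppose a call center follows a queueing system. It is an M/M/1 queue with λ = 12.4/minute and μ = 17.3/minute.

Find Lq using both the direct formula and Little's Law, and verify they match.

Method 1 (direct): Lq = λ²/(μ(μ-λ)) = 153.76/(17.3 × 4.90) = 1.8138

Method 2 (Little's Law):
W = 1/(μ-λ) = 1/4.90 = 0.2040816
Wq = W - 1/μ = 0.2040816 - 0.05780347 = 0.146278
Lq = λWq = 12.4 × 0.146278 = 1.8138 ✔ (matches Method 1)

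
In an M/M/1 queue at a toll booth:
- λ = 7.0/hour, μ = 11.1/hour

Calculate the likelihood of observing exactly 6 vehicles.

ρ = λ/μ = 7.0/11.1 = 0.6306
P(n) = (1-ρ)ρⁿ
P(6) = (1-0.6306) × 0.6306^6
P(6) = 0.3694 × 0.06288
P(6) = 0.02323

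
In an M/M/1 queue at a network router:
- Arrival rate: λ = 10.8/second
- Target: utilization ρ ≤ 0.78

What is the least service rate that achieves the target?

ρ = λ/μ, so μ = λ/ρ
μ ≥ 10.8/0.78 = 13.8462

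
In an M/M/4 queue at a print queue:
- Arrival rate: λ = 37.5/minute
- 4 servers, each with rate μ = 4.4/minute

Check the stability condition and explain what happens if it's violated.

Stability requires ρ = λ/(cμ) < 1
ρ = 37.5/(4 × 4.4) = 37.5/17.60 = 2.1307
Since 2.1307 ≥ 1, the system is UNSTABLE.
Need c > λ/μ = 37.5/4.4 = 8.52.
Minimum servers needed: c = 9.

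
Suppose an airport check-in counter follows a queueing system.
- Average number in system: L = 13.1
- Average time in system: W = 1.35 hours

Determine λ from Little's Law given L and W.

Little's Law: L = λW, so λ = L/W
λ = 13.1/1.35 = 9.7037 passengers/hour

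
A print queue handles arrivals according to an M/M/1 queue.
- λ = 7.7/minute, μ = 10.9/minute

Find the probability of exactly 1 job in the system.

ρ = λ/μ = 7.7/10.9 = 0.7064
P(n) = (1-ρ)ρⁿ
P(1) = (1-0.7064) × 0.7064^1
P(1) = 0.2936 × 0.7064
P(1) = 0.2074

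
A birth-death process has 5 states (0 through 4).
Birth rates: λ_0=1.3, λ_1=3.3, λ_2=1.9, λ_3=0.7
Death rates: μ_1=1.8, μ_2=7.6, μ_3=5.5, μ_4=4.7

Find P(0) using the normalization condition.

Ratios P(n)/P(0) = (λ₀···λₙ₋₁)/(μ₁···μₙ):
P(1)/P(0) = (1.3)/(1.8) = 0.72222
P(2)/P(0) = (1.3×3.3)/(1.8×7.6) = 0.31360
P(3)/P(0) = (1.3×3.3×1.9)/(1.8×7.6×5.5) = 0.10833
P(4)/P(0) = (1.3×3.3×1.9×0.7)/(1.8×7.6×5.5×4.7) = 0.016135

Normalization: ∑ P(n) = 1
P(0) × (1.0000 + 0.72222 + 0.31360 + 0.10833 + 0.016135) = 1
P(0) × 2.1603 = 1
P(0) = 1/2.1603 = 0.4629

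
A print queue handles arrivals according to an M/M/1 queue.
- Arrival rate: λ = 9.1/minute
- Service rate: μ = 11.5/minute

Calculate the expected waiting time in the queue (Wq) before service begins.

First, compute utilization: ρ = λ/μ = 9.1/11.5 = 0.7913
For M/M/1: Wq = λ/(μ(μ-λ))
Wq = 9.1/(11.5 × (11.5-9.1))
Wq = 9.1/(11.5 × 2.40)
Wq = 0.3297 minutes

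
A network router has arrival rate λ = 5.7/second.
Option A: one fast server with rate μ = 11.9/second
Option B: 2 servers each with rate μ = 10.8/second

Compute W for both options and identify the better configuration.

Option A: single server μ = 11.9 (M/M/1)
  ρ_A = 5.7/11.9 = 0.4790
  W_A = 1/(μ-λ) = 1/(11.9-5.7) = 1/6.20 = 0.1613

Option B: 2 servers μ = 10.8 (M/M/2)
  ρ_B = λ/(cμ) = 5.7/(2×10.8) = 0.2639
  Offered load a = λ/μ = cρ = 5.7/10.8 = 0.5278
  P₀ = [ Σₙ₌₀^1 aⁿ/n! + a^2/(2!(1-ρ)) ]⁻¹
  Σ = a^0/0! + a^1/1! = 1.0000 + 0.5278 = 1.5278
  a^2/(2!(1-ρ)) = 0.2785/(2 × 0.7361) = 0.1892
  P₀ = 1/(1.5278 + 0.1892) = 0.5824
  Lq = P₀·a^2·ρ / (2!(1-ρ)²) = 0.58242 × 0.27855 × 0.26389 / (2 × 0.54186) = 0.03950
  Wq_B = Lq/λ = 0.039504/5.7 = 0.006931
  W_B = Wq_B + 1/μ = 0.006931 + 0.09259 = 0.09952

Since W_B = 0.09952 < W_A = 0.1613, Option B (multiple servers) has the shorter time in system.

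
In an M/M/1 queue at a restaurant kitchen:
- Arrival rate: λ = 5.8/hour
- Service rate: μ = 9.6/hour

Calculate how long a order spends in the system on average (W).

First, compute utilization: ρ = λ/μ = 5.8/9.6 = 0.6042
For M/M/1: W = 1/(μ-λ)
W = 1/(9.6-5.8) = 1/3.80
W = 0.2632 hours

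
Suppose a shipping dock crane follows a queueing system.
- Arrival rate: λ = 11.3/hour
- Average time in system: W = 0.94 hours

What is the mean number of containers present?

Little's Law: L = λW
L = 11.3 × 0.94 = 10.6220 containers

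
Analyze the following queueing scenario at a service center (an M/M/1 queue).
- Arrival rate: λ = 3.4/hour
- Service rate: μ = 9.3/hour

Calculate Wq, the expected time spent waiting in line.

First, compute utilization: ρ = λ/μ = 3.4/9.3 = 0.3656
For M/M/1: Wq = λ/(μ(μ-λ))
Wq = 3.4/(9.3 × (9.3-3.4))
Wq = 3.4/(9.3 × 5.90)
Wq = 0.06196 hours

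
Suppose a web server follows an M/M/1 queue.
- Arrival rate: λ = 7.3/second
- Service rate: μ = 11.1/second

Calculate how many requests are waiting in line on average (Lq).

ρ = λ/μ = 7.3/11.1 = 0.6577
For M/M/1: Lq = λ²/(μ(μ-λ))
Lq = 53.29/(11.1 × 3.80)
Lq = 1.2634 requests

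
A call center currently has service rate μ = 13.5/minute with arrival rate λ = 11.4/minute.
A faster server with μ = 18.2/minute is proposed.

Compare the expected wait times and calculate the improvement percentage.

System 1: ρ₁ = 11.4/13.5 = 0.8444, W₁ = 1/(13.5-11.4) = 0.47619
System 2: ρ₂ = 11.4/18.2 = 0.6264, W₂ = 1/(18.2-11.4) = 0.14706
Improvement: (W₁-W₂)/W₁ = (0.47619-0.14706)/0.47619 = 69.12%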